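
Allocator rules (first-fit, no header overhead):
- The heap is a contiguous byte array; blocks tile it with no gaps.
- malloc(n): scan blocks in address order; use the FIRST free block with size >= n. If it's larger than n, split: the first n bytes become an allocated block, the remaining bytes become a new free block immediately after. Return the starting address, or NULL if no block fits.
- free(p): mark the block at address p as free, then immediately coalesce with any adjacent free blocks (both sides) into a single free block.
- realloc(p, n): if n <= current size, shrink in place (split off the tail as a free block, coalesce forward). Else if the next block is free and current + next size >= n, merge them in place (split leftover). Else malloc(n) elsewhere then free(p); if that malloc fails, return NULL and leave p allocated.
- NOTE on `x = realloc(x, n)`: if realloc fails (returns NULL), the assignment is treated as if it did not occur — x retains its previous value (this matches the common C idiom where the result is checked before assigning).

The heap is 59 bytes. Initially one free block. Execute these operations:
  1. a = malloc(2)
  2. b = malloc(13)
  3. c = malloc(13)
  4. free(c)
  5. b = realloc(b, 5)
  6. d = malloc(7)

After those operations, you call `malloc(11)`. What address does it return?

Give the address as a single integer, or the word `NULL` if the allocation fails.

Answer: 14

Derivation:
Op 1: a = malloc(2) -> a = 0; heap: [0-1 ALLOC][2-58 FREE]
Op 2: b = malloc(13) -> b = 2; heap: [0-1 ALLOC][2-14 ALLOC][15-58 FREE]
Op 3: c = malloc(13) -> c = 15; heap: [0-1 ALLOC][2-14 ALLOC][15-27 ALLOC][28-58 FREE]
Op 4: free(c) -> (freed c); heap: [0-1 ALLOC][2-14 ALLOC][15-58 FREE]
Op 5: b = realloc(b, 5) -> b = 2; heap: [0-1 ALLOC][2-6 ALLOC][7-58 FREE]
Op 6: d = malloc(7) -> d = 7; heap: [0-1 ALLOC][2-6 ALLOC][7-13 ALLOC][14-58 FREE]
malloc(11): first-fit scan over [0-1 ALLOC][2-6 ALLOC][7-13 ALLOC][14-58 FREE] -> 14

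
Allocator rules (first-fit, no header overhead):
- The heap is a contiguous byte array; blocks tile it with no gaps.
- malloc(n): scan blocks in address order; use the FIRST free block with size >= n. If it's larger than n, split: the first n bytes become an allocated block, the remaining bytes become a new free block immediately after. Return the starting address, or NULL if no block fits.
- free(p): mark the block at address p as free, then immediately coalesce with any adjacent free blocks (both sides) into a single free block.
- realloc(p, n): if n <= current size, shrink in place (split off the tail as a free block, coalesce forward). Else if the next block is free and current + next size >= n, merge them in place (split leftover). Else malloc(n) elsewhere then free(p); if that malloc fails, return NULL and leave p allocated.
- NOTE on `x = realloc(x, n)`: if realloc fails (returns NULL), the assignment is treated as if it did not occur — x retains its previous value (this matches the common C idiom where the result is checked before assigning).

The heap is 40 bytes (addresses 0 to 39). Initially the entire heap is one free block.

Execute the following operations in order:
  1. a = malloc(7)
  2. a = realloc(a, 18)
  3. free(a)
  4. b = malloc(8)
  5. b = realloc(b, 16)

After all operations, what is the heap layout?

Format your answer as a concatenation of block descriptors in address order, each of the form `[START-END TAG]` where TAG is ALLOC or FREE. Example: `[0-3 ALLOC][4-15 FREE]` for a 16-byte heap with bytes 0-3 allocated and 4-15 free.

Op 1: a = malloc(7) -> a = 0; heap: [0-6 ALLOC][7-39 FREE]
Op 2: a = realloc(a, 18) -> a = 0; heap: [0-17 ALLOC][18-39 FREE]
Op 3: free(a) -> (freed a); heap: [0-39 FREE]
Op 4: b = malloc(8) -> b = 0; heap: [0-7 ALLOC][8-39 FREE]
Op 5: b = realloc(b, 16) -> b = 0; heap: [0-15 ALLOC][16-39 FREE]

Answer: [0-15 ALLOC][16-39 FREE]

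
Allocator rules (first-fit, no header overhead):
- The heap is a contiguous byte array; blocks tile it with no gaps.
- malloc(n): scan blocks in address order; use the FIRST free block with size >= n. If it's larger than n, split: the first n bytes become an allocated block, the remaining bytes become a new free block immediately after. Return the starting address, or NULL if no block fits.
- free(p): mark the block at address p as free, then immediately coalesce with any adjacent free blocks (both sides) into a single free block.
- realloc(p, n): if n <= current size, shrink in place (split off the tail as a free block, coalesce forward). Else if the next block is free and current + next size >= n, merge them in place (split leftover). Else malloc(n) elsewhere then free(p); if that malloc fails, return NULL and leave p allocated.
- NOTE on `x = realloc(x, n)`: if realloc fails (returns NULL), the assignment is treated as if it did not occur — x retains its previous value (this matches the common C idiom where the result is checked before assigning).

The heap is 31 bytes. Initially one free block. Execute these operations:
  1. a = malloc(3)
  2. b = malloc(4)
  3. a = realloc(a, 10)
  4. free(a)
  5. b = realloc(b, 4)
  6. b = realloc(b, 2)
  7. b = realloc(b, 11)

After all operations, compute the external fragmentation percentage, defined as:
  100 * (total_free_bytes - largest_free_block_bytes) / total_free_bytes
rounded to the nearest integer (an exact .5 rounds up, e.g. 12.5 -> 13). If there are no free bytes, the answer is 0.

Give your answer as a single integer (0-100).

Op 1: a = malloc(3) -> a = 0; heap: [0-2 ALLOC][3-30 FREE]
Op 2: b = malloc(4) -> b = 3; heap: [0-2 ALLOC][3-6 ALLOC][7-30 FREE]
Op 3: a = realloc(a, 10) -> a = 7; heap: [0-2 FREE][3-6 ALLOC][7-16 ALLOC][17-30 FREE]
Op 4: free(a) -> (freed a); heap: [0-2 FREE][3-6 ALLOC][7-30 FREE]
Op 5: b = realloc(b, 4) -> b = 3; heap: [0-2 FREE][3-6 ALLOC][7-30 FREE]
Op 6: b = realloc(b, 2) -> b = 3; heap: [0-2 FREE][3-4 ALLOC][5-30 FREE]
Op 7: b = realloc(b, 11) -> b = 3; heap: [0-2 FREE][3-13 ALLOC][14-30 FREE]
Free blocks: [3 17] total_free=20 largest=17 -> 100*(20-17)/20 = 300/20 = 15

Answer: 15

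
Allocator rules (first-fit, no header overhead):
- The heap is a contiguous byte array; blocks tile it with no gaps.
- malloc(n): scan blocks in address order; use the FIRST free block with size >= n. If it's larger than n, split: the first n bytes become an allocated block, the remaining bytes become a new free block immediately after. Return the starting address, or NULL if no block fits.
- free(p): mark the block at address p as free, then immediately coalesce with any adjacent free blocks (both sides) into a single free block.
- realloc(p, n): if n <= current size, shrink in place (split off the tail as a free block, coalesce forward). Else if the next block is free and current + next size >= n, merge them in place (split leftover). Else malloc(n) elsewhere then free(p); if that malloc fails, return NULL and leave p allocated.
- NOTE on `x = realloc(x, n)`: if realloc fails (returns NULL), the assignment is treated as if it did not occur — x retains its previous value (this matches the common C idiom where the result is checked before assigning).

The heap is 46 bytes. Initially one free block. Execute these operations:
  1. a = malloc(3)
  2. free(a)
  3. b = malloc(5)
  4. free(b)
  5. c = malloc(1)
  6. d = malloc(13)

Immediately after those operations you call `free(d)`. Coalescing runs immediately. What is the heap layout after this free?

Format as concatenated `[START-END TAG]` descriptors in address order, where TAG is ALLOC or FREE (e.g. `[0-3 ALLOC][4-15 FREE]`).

Answer: [0-0 ALLOC][1-45 FREE]

Derivation:
Op 1: a = malloc(3) -> a = 0; heap: [0-2 ALLOC][3-45 FREE]
Op 2: free(a) -> (freed a); heap: [0-45 FREE]
Op 3: b = malloc(5) -> b = 0; heap: [0-4 ALLOC][5-45 FREE]
Op 4: free(b) -> (freed b); heap: [0-45 FREE]
Op 5: c = malloc(1) -> c = 0; heap: [0-0 ALLOC][1-45 FREE]
Op 6: d = malloc(13) -> d = 1; heap: [0-0 ALLOC][1-13 ALLOC][14-45 FREE]
free(d): d = 1 -> block [1-13 ALLOC]; mark free, coalesce with adjacent free neighbors -> [0-0 ALLOC][1-45 FREE]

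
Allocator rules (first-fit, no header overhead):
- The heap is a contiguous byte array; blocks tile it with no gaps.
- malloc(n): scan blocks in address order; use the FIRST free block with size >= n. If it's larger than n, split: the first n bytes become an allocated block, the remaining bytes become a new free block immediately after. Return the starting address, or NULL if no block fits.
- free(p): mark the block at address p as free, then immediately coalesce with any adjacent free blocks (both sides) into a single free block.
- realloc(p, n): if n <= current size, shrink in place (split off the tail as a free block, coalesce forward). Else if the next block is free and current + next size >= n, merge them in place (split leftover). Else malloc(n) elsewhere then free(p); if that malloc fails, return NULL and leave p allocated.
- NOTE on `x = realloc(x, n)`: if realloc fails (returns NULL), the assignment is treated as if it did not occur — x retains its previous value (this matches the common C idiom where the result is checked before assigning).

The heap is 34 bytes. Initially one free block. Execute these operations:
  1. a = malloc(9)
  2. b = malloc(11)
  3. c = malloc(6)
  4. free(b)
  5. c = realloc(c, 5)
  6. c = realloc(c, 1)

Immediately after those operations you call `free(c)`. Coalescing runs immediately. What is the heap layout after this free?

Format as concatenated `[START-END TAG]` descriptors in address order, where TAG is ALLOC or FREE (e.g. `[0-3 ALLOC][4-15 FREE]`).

Answer: [0-8 ALLOC][9-33 FREE]

Derivation:
Op 1: a = malloc(9) -> a = 0; heap: [0-8 ALLOC][9-33 FREE]
Op 2: b = malloc(11) -> b = 9; heap: [0-8 ALLOC][9-19 ALLOC][20-33 FREE]
Op 3: c = malloc(6) -> c = 20; heap: [0-8 ALLOC][9-19 ALLOC][20-25 ALLOC][26-33 FREE]
Op 4: free(b) -> (freed b); heap: [0-8 ALLOC][9-19 FREE][20-25 ALLOC][26-33 FREE]
Op 5: c = realloc(c, 5) -> c = 20; heap: [0-8 ALLOC][9-19 FREE][20-24 ALLOC][25-33 FREE]
Op 6: c = realloc(c, 1) -> c = 20; heap: [0-8 ALLOC][9-19 FREE][20-20 ALLOC][21-33 FREE]
free(c): c = 20 -> block [20-20 ALLOC]; mark free, coalesce with adjacent free neighbors -> [0-8 ALLOC][9-33 FREE]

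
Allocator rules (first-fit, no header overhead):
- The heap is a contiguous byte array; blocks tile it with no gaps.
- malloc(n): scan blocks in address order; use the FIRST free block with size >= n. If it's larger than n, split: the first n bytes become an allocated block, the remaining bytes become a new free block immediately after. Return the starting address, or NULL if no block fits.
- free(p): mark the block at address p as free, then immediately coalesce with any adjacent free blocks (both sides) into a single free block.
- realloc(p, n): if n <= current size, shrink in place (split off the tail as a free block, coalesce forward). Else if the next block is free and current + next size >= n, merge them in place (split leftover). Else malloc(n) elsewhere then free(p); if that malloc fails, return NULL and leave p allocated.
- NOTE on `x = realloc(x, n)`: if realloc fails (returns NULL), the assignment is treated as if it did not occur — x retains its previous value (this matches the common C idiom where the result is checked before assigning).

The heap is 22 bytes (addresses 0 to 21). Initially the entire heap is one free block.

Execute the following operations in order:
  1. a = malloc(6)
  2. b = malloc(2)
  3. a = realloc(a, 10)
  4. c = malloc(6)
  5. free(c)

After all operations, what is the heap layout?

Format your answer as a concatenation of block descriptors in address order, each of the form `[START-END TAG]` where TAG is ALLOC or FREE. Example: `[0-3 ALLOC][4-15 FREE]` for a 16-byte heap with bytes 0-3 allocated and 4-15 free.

Op 1: a = malloc(6) -> a = 0; heap: [0-5 ALLOC][6-21 FREE]
Op 2: b = malloc(2) -> b = 6; heap: [0-5 ALLOC][6-7 ALLOC][8-21 FREE]
Op 3: a = realloc(a, 10) -> a = 8; heap: [0-5 FREE][6-7 ALLOC][8-17 ALLOC][18-21 FREE]
Op 4: c = malloc(6) -> c = 0; heap: [0-5 ALLOC][6-7 ALLOC][8-17 ALLOC][18-21 FREE]
Op 5: free(c) -> (freed c); heap: [0-5 FREE][6-7 ALLOC][8-17 ALLOC][18-21 FREE]

Answer: [0-5 FREE][6-7 ALLOC][8-17 ALLOC][18-21 FREE]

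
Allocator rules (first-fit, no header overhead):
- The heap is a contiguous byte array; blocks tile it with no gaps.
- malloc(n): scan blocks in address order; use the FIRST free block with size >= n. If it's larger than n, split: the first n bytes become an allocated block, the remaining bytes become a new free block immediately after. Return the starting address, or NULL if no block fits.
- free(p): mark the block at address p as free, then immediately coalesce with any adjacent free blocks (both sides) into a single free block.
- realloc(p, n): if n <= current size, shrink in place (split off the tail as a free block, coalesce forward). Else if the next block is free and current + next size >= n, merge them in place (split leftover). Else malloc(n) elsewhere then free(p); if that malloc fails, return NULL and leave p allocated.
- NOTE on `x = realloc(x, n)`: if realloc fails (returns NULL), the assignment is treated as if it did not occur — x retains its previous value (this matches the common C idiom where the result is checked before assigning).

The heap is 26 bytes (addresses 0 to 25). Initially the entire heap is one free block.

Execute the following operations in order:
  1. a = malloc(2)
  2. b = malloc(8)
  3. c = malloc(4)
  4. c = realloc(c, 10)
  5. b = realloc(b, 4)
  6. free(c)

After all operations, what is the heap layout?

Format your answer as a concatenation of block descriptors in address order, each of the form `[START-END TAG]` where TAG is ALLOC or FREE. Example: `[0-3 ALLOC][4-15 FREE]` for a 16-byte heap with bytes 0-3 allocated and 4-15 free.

Op 1: a = malloc(2) -> a = 0; heap: [0-1 ALLOC][2-25 FREE]
Op 2: b = malloc(8) -> b = 2; heap: [0-1 ALLOC][2-9 ALLOC][10-25 FREE]
Op 3: c = malloc(4) -> c = 10; heap: [0-1 ALLOC][2-9 ALLOC][10-13 ALLOC][14-25 FREE]
Op 4: c = realloc(c, 10) -> c = 10; heap: [0-1 ALLOC][2-9 ALLOC][10-19 ALLOC][20-25 FREE]
Op 5: b = realloc(b, 4) -> b = 2; heap: [0-1 ALLOC][2-5 ALLOC][6-9 FREE][10-19 ALLOC][20-25 FREE]
Op 6: free(c) -> (freed c); heap: [0-1 ALLOC][2-5 ALLOC][6-25 FREE]

Answer: [0-1 ALLOC][2-5 ALLOC][6-25 FREE]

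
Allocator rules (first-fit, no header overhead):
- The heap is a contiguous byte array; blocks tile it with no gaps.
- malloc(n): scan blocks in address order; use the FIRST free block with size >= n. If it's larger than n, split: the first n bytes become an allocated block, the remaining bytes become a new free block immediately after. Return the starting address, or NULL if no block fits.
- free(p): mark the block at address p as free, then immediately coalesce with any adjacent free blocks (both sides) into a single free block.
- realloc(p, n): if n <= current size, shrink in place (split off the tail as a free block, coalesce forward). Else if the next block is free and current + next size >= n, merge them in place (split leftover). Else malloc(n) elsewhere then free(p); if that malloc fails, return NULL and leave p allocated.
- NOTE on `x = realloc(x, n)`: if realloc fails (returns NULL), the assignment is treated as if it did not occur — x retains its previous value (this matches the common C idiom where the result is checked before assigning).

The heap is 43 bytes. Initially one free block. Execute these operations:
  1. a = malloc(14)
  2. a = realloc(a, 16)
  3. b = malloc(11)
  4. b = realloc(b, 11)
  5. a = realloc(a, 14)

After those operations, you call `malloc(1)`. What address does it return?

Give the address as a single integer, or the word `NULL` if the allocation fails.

Op 1: a = malloc(14) -> a = 0; heap: [0-13 ALLOC][14-42 FREE]
Op 2: a = realloc(a, 16) -> a = 0; heap: [0-15 ALLOC][16-42 FREE]
Op 3: b = malloc(11) -> b = 16; heap: [0-15 ALLOC][16-26 ALLOC][27-42 FREE]
Op 4: b = realloc(b, 11) -> b = 16; heap: [0-15 ALLOC][16-26 ALLOC][27-42 FREE]
Op 5: a = realloc(a, 14) -> a = 0; heap: [0-13 ALLOC][14-15 FREE][16-26 ALLOC][27-42 FREE]
malloc(1): first-fit scan over [0-13 ALLOC][14-15 FREE][16-26 ALLOC][27-42 FREE] -> 14

Answer: 14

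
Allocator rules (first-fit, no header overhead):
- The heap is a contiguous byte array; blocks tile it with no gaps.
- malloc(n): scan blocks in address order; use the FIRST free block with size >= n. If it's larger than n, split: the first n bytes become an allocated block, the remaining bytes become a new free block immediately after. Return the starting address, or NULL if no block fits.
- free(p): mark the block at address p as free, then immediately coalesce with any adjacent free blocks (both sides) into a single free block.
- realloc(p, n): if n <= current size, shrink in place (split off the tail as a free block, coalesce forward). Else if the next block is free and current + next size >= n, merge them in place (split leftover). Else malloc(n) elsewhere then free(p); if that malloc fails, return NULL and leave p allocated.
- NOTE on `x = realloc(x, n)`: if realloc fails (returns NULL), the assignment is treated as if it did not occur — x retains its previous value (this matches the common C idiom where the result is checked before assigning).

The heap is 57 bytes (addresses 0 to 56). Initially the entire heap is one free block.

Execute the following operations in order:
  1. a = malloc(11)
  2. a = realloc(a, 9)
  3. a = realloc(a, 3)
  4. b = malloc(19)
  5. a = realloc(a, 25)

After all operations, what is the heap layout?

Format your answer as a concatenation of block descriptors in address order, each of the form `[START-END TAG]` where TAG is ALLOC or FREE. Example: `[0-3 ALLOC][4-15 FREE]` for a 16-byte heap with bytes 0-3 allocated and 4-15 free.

Op 1: a = malloc(11) -> a = 0; heap: [0-10 ALLOC][11-56 FREE]
Op 2: a = realloc(a, 9) -> a = 0; heap: [0-8 ALLOC][9-56 FREE]
Op 3: a = realloc(a, 3) -> a = 0; heap: [0-2 ALLOC][3-56 FREE]
Op 4: b = malloc(19) -> b = 3; heap: [0-2 ALLOC][3-21 ALLOC][22-56 FREE]
Op 5: a = realloc(a, 25) -> a = 22; heap: [0-2 FREE][3-21 ALLOC][22-46 ALLOC][47-56 FREE]

Answer: [0-2 FREE][3-21 ALLOC][22-46 ALLOC][47-56 FREE]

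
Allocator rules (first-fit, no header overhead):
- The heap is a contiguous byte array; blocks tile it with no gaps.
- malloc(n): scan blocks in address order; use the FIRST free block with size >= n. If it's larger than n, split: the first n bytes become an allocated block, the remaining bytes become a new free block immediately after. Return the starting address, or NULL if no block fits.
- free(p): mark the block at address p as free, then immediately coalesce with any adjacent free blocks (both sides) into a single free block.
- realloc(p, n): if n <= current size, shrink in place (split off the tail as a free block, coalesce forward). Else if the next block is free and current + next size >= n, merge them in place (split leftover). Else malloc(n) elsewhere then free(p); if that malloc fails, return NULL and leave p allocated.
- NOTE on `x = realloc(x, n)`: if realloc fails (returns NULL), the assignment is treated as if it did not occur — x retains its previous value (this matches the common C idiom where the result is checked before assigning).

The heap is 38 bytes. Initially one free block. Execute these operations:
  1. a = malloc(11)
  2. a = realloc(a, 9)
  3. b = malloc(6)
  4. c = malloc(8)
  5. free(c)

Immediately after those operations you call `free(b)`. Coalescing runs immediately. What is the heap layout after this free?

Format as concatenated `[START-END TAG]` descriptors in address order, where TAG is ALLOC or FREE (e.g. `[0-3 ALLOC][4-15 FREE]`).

Answer: [0-8 ALLOC][9-37 FREE]

Derivation:
Op 1: a = malloc(11) -> a = 0; heap: [0-10 ALLOC][11-37 FREE]
Op 2: a = realloc(a, 9) -> a = 0; heap: [0-8 ALLOC][9-37 FREE]
Op 3: b = malloc(6) -> b = 9; heap: [0-8 ALLOC][9-14 ALLOC][15-37 FREE]
Op 4: c = malloc(8) -> c = 15; heap: [0-8 ALLOC][9-14 ALLOC][15-22 ALLOC][23-37 FREE]
Op 5: free(c) -> (freed c); heap: [0-8 ALLOC][9-14 ALLOC][15-37 FREE]
free(b): b = 9 -> block [9-14 ALLOC]; mark free, coalesce with adjacent free neighbors -> [0-8 ALLOC][9-37 FREE]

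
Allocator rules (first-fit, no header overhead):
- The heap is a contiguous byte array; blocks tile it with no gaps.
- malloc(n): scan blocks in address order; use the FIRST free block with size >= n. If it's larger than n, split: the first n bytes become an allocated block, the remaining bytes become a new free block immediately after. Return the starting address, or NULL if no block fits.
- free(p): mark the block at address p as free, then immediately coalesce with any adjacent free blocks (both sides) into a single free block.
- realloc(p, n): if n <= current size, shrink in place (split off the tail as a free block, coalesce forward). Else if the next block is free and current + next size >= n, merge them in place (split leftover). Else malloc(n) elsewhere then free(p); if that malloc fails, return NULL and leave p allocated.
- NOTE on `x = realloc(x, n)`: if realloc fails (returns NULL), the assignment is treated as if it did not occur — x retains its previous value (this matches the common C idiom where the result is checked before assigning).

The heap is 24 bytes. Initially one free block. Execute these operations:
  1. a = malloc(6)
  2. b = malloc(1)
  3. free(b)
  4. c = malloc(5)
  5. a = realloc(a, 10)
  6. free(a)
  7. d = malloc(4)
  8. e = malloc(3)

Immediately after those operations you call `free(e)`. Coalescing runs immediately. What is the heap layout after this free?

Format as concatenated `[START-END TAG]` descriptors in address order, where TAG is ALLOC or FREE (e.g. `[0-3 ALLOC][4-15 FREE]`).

Answer: [0-3 ALLOC][4-5 FREE][6-10 ALLOC][11-23 FREE]

Derivation:
Op 1: a = malloc(6) -> a = 0; heap: [0-5 ALLOC][6-23 FREE]
Op 2: b = malloc(1) -> b = 6; heap: [0-5 ALLOC][6-6 ALLOC][7-23 FREE]
Op 3: free(b) -> (freed b); heap: [0-5 ALLOC][6-23 FREE]
Op 4: c = malloc(5) -> c = 6; heap: [0-5 ALLOC][6-10 ALLOC][11-23 FREE]
Op 5: a = realloc(a, 10) -> a = 11; heap: [0-5 FREE][6-10 ALLOC][11-20 ALLOC][21-23 FREE]
Op 6: free(a) -> (freed a); heap: [0-5 FREE][6-10 ALLOC][11-23 FREE]
Op 7: d = malloc(4) -> d = 0; heap: [0-3 ALLOC][4-5 FREE][6-10 ALLOC][11-23 FREE]
Op 8: e = malloc(3) -> e = 11; heap: [0-3 ALLOC][4-5 FREE][6-10 ALLOC][11-13 ALLOC][14-23 FREE]
free(e): e = 11 -> block [11-13 ALLOC]; mark free, coalesce with adjacent free neighbors -> [0-3 ALLOC][4-5 FREE][6-10 ALLOC][11-23 FREE]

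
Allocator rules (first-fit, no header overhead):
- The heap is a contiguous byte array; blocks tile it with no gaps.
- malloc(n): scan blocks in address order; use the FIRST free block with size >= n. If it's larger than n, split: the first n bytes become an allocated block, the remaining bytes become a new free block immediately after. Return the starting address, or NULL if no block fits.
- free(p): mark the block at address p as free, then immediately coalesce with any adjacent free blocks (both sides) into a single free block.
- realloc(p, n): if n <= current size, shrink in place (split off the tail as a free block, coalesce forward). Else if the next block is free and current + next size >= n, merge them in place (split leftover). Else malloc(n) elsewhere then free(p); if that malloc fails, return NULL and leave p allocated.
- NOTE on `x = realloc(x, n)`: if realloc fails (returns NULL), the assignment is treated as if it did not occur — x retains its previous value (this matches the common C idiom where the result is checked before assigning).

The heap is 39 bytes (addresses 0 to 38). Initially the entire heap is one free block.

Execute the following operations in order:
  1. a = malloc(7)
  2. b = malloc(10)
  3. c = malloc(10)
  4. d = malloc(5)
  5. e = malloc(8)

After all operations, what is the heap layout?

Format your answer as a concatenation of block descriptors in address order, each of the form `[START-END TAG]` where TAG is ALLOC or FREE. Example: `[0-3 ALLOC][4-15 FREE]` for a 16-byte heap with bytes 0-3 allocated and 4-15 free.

Op 1: a = malloc(7) -> a = 0; heap: [0-6 ALLOC][7-38 FREE]
Op 2: b = malloc(10) -> b = 7; heap: [0-6 ALLOC][7-16 ALLOC][17-38 FREE]
Op 3: c = malloc(10) -> c = 17; heap: [0-6 ALLOC][7-16 ALLOC][17-26 ALLOC][27-38 FREE]
Op 4: d = malloc(5) -> d = 27; heap: [0-6 ALLOC][7-16 ALLOC][17-26 ALLOC][27-31 ALLOC][32-38 FREE]
Op 5: e = malloc(8) -> e = NULL; heap: [0-6 ALLOC][7-16 ALLOC][17-26 ALLOC][27-31 ALLOC][32-38 FREE]

Answer: [0-6 ALLOC][7-16 ALLOC][17-26 ALLOC][27-31 ALLOC][32-38 FREE]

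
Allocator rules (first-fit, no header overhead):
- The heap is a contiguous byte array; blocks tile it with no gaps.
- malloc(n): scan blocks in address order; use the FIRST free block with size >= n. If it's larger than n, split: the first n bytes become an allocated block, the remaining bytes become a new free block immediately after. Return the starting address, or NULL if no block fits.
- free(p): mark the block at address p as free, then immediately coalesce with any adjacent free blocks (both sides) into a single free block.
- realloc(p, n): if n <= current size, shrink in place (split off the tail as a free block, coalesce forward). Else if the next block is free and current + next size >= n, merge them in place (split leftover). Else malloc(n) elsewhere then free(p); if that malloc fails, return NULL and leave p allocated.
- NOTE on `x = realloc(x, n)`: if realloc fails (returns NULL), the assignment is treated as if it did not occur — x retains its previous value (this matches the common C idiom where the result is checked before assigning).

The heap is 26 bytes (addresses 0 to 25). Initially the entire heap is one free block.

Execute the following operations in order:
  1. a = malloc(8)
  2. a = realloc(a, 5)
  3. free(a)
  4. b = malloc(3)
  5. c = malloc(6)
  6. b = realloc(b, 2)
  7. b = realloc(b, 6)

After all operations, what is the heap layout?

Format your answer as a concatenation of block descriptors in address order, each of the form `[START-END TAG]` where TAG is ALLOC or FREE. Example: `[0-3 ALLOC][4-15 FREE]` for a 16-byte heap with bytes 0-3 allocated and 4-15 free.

Op 1: a = malloc(8) -> a = 0; heap: [0-7 ALLOC][8-25 FREE]
Op 2: a = realloc(a, 5) -> a = 0; heap: [0-4 ALLOC][5-25 FREE]
Op 3: free(a) -> (freed a); heap: [0-25 FREE]
Op 4: b = malloc(3) -> b = 0; heap: [0-2 ALLOC][3-25 FREE]
Op 5: c = malloc(6) -> c = 3; heap: [0-2 ALLOC][3-8 ALLOC][9-25 FREE]
Op 6: b = realloc(b, 2) -> b = 0; heap: [0-1 ALLOC][2-2 FREE][3-8 ALLOC][9-25 FREE]
Op 7: b = realloc(b, 6) -> b = 9; heap: [0-2 FREE][3-8 ALLOC][9-14 ALLOC][15-25 FREE]

Answer: [0-2 FREE][3-8 ALLOC][9-14 ALLOC][15-25 FREE]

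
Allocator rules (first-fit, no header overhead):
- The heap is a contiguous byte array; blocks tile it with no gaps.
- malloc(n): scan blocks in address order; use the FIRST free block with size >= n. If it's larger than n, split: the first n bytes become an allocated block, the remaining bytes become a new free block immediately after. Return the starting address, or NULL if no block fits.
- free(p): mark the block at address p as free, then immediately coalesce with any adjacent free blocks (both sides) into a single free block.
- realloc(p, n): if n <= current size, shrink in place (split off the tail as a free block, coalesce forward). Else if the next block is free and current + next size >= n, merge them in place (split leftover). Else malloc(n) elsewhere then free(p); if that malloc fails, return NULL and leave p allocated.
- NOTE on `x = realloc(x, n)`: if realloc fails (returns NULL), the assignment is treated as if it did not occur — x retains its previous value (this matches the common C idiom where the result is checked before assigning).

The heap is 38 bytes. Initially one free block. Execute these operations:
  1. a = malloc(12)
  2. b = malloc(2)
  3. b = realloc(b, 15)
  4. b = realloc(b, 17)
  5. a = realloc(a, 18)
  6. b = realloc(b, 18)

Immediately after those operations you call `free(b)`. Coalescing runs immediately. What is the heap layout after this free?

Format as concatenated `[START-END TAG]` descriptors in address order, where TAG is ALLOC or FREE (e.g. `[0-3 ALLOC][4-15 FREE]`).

Op 1: a = malloc(12) -> a = 0; heap: [0-11 ALLOC][12-37 FREE]
Op 2: b = malloc(2) -> b = 12; heap: [0-11 ALLOC][12-13 ALLOC][14-37 FREE]
Op 3: b = realloc(b, 15) -> b = 12; heap: [0-11 ALLOC][12-26 ALLOC][27-37 FREE]
Op 4: b = realloc(b, 17) -> b = 12; heap: [0-11 ALLOC][12-28 ALLOC][29-37 FREE]
Op 5: a = realloc(a, 18) -> NULL (a unchanged); heap: [0-11 ALLOC][12-28 ALLOC][29-37 FREE]
Op 6: b = realloc(b, 18) -> b = 12; heap: [0-11 ALLOC][12-29 ALLOC][30-37 FREE]
free(b): b = 12 -> block [12-29 ALLOC]; mark free, coalesce with adjacent free neighbors -> [0-11 ALLOC][12-37 FREE]

Answer: [0-11 ALLOC][12-37 FREE]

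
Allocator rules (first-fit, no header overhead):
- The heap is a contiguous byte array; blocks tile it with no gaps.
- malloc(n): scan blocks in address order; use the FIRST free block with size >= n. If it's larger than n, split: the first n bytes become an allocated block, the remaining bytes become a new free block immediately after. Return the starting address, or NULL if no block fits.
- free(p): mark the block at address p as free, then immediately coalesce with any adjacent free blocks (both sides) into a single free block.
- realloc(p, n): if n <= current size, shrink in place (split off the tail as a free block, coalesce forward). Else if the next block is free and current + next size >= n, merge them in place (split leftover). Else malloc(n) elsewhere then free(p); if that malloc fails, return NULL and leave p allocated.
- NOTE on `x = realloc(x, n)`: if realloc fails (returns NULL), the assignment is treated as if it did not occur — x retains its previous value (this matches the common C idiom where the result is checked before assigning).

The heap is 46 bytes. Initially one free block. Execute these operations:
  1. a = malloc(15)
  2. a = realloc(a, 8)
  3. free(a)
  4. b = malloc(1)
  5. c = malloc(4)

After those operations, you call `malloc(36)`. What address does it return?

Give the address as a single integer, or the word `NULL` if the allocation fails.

Answer: 5

Derivation:
Op 1: a = malloc(15) -> a = 0; heap: [0-14 ALLOC][15-45 FREE]
Op 2: a = realloc(a, 8) -> a = 0; heap: [0-7 ALLOC][8-45 FREE]
Op 3: free(a) -> (freed a); heap: [0-45 FREE]
Op 4: b = malloc(1) -> b = 0; heap: [0-0 ALLOC][1-45 FREE]
Op 5: c = malloc(4) -> c = 1; heap: [0-0 ALLOC][1-4 ALLOC][5-45 FREE]
malloc(36): first-fit scan over [0-0 ALLOC][1-4 ALLOC][5-45 FREE] -> 5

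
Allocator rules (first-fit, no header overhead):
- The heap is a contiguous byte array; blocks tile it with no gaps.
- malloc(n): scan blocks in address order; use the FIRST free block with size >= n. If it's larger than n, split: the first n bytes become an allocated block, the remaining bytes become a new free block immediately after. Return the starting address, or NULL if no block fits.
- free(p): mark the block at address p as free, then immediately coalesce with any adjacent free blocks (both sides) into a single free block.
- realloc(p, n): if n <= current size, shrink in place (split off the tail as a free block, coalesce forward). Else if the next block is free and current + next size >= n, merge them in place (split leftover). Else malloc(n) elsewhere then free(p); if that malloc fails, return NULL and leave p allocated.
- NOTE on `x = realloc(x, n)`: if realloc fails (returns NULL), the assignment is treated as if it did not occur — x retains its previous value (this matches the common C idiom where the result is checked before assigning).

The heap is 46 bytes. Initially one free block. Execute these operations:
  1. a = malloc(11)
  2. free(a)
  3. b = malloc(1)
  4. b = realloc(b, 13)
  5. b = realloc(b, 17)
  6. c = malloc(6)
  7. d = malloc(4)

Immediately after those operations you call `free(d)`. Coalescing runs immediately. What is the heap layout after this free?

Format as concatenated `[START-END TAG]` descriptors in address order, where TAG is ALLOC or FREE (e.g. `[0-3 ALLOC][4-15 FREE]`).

Op 1: a = malloc(11) -> a = 0; heap: [0-10 ALLOC][11-45 FREE]
Op 2: free(a) -> (freed a); heap: [0-45 FREE]
Op 3: b = malloc(1) -> b = 0; heap: [0-0 ALLOC][1-45 FREE]
Op 4: b = realloc(b, 13) -> b = 0; heap: [0-12 ALLOC][13-45 FREE]
Op 5: b = realloc(b, 17) -> b = 0; heap: [0-16 ALLOC][17-45 FREE]
Op 6: c = malloc(6) -> c = 17; heap: [0-16 ALLOC][17-22 ALLOC][23-45 FREE]
Op 7: d = malloc(4) -> d = 23; heap: [0-16 ALLOC][17-22 ALLOC][23-26 ALLOC][27-45 FREE]
free(d): d = 23 -> block [23-26 ALLOC]; mark free, coalesce with adjacent free neighbors -> [0-16 ALLOC][17-22 ALLOC][23-45 FREE]

Answer: [0-16 ALLOC][17-22 ALLOC][23-45 FREE]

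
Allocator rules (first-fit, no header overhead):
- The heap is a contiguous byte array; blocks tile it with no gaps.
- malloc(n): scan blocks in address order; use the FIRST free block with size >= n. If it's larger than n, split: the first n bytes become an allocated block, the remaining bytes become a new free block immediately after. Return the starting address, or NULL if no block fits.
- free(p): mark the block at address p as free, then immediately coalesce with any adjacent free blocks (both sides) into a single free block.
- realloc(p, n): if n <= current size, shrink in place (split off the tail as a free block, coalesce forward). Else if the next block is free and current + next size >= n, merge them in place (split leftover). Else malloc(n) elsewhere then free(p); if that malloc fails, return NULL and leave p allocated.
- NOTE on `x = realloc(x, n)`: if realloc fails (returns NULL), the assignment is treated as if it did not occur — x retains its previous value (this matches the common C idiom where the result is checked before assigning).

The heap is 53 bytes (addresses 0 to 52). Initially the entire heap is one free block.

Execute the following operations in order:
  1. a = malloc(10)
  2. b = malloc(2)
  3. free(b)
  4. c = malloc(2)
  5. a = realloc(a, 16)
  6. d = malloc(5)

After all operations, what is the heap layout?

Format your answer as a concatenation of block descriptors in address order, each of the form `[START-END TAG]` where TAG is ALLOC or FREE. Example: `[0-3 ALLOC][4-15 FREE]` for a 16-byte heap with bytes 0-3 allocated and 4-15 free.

Answer: [0-4 ALLOC][5-9 FREE][10-11 ALLOC][12-27 ALLOC][28-52 FREE]

Derivation:
Op 1: a = malloc(10) -> a = 0; heap: [0-9 ALLOC][10-52 FREE]
Op 2: b = malloc(2) -> b = 10; heap: [0-9 ALLOC][10-11 ALLOC][12-52 FREE]
Op 3: free(b) -> (freed b); heap: [0-9 ALLOC][10-52 FREE]
Op 4: c = malloc(2) -> c = 10; heap: [0-9 ALLOC][10-11 ALLOC][12-52 FREE]
Op 5: a = realloc(a, 16) -> a = 12; heap: [0-9 FREE][10-11 ALLOC][12-27 ALLOC][28-52 FREE]
Op 6: d = malloc(5) -> d = 0; heap: [0-4 ALLOC][5-9 FREE][10-11 ALLOC][12-27 ALLOC][28-52 FREE]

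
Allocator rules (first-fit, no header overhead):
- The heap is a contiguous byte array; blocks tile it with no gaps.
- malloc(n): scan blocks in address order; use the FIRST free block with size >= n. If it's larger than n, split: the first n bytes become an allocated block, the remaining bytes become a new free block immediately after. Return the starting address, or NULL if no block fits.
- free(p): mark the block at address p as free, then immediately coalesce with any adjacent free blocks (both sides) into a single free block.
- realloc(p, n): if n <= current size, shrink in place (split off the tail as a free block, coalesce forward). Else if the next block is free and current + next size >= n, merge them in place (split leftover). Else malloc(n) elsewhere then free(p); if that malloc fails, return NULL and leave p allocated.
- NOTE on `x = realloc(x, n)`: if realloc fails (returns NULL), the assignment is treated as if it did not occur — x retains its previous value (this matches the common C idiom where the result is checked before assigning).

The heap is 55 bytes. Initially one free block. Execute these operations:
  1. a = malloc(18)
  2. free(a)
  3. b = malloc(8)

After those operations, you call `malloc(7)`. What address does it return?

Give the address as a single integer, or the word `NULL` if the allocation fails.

Op 1: a = malloc(18) -> a = 0; heap: [0-17 ALLOC][18-54 FREE]
Op 2: free(a) -> (freed a); heap: [0-54 FREE]
Op 3: b = malloc(8) -> b = 0; heap: [0-7 ALLOC][8-54 FREE]
malloc(7): first-fit scan over [0-7 ALLOC][8-54 FREE] -> 8

Answer: 8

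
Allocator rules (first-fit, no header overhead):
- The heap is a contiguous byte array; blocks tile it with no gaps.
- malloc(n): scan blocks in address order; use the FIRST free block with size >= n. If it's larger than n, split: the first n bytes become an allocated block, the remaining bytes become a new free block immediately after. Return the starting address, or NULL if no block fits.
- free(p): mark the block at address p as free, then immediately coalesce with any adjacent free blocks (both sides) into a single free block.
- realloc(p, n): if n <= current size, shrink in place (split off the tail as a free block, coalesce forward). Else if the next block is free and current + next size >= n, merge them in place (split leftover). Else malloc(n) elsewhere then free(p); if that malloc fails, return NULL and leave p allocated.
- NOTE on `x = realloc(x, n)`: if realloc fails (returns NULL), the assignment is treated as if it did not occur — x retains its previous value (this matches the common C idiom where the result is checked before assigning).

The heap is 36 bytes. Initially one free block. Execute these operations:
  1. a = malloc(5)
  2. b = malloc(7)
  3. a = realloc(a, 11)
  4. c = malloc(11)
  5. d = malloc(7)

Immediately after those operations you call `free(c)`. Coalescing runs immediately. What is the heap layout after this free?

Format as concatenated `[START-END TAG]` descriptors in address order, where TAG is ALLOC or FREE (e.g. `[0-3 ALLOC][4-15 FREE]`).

Op 1: a = malloc(5) -> a = 0; heap: [0-4 ALLOC][5-35 FREE]
Op 2: b = malloc(7) -> b = 5; heap: [0-4 ALLOC][5-11 ALLOC][12-35 FREE]
Op 3: a = realloc(a, 11) -> a = 12; heap: [0-4 FREE][5-11 ALLOC][12-22 ALLOC][23-35 FREE]
Op 4: c = malloc(11) -> c = 23; heap: [0-4 FREE][5-11 ALLOC][12-22 ALLOC][23-33 ALLOC][34-35 FREE]
Op 5: d = malloc(7) -> d = NULL; heap: [0-4 FREE][5-11 ALLOC][12-22 ALLOC][23-33 ALLOC][34-35 FREE]
free(c): c = 23 -> block [23-33 ALLOC]; mark free, coalesce with adjacent free neighbors -> [0-4 FREE][5-11 ALLOC][12-22 ALLOC][23-35 FREE]

Answer: [0-4 FREE][5-11 ALLOC][12-22 ALLOC][23-35 FREE]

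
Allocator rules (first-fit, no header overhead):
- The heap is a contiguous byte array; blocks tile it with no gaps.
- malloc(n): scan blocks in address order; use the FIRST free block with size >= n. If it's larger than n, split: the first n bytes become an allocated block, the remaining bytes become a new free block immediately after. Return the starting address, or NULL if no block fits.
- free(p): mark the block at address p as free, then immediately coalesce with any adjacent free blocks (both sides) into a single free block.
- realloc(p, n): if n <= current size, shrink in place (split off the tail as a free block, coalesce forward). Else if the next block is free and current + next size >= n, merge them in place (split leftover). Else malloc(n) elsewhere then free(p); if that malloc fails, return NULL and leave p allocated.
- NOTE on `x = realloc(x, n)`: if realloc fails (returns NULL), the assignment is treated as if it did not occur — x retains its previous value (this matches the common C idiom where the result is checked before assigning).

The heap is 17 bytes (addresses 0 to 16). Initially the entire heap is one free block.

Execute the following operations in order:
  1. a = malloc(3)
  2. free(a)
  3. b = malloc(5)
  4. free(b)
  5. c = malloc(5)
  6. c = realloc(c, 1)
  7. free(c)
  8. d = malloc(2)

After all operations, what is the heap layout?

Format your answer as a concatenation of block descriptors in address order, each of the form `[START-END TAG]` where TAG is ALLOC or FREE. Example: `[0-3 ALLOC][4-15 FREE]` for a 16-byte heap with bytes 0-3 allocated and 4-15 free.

Answer: [0-1 ALLOC][2-16 FREE]

Derivation:
Op 1: a = malloc(3) -> a = 0; heap: [0-2 ALLOC][3-16 FREE]
Op 2: free(a) -> (freed a); heap: [0-16 FREE]
Op 3: b = malloc(5) -> b = 0; heap: [0-4 ALLOC][5-16 FREE]
Op 4: free(b) -> (freed b); heap: [0-16 FREE]
Op 5: c = malloc(5) -> c = 0; heap: [0-4 ALLOC][5-16 FREE]
Op 6: c = realloc(c, 1) -> c = 0; heap: [0-0 ALLOC][1-16 FREE]
Op 7: free(c) -> (freed c); heap: [0-16 FREE]
Op 8: d = malloc(2) -> d = 0; heap: [0-1 ALLOC][2-16 FREE]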